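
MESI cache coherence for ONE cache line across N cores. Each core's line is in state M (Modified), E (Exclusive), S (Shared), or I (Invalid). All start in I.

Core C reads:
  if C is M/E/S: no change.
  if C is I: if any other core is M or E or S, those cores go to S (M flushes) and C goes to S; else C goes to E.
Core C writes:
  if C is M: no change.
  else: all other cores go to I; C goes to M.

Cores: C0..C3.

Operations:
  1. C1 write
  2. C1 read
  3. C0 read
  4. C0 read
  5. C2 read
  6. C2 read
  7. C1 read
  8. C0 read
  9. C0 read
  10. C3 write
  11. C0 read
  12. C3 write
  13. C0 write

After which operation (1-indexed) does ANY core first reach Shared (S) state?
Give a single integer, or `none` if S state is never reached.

Answer: 3

Derivation:
Op 1: C1 write [C1 write: invalidate none -> C1=M] -> [I,M,I,I]
Op 2: C1 read [C1 read: already in M, no change] -> [I,M,I,I]
Op 3: C0 read [C0 read from I: others=['C1=M'] -> C0=S, others downsized to S] -> [S,S,I,I]
  -> First S state at op 3; remaining ops need not be traced.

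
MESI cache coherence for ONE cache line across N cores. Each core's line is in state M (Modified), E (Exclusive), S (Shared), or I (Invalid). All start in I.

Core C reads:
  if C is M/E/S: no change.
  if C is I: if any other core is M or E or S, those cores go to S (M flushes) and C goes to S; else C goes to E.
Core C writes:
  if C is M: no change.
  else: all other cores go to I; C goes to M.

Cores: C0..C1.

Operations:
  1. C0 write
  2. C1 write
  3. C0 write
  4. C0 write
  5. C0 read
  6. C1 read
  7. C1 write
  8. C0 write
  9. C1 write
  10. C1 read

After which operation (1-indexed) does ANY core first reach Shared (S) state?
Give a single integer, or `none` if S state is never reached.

Answer: 6

Derivation:
Op 1: C0 write [C0 write: invalidate none -> C0=M] -> [M,I]
Op 2: C1 write [C1 write: invalidate ['C0=M'] -> C1=M] -> [I,M]
Op 3: C0 write [C0 write: invalidate ['C1=M'] -> C0=M] -> [M,I]
Op 4: C0 write [C0 write: already M (modified), no change] -> [M,I]
Op 5: C0 read [C0 read: already in M, no change] -> [M,I]
Op 6: C1 read [C1 read from I: others=['C0=M'] -> C1=S, others downsized to S] -> [S,S]
  -> First S state at op 6; remaining ops need not be traced.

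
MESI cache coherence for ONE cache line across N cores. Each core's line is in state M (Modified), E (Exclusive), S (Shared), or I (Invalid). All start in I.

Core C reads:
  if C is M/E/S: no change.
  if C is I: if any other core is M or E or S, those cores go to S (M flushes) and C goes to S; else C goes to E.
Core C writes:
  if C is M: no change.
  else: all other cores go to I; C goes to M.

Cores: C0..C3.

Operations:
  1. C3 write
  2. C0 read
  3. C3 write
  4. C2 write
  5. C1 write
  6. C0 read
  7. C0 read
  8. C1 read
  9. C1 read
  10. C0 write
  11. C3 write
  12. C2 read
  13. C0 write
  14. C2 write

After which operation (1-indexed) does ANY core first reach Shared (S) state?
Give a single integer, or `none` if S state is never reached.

Answer: 2

Derivation:
Op 1: C3 write [C3 write: invalidate none -> C3=M] -> [I,I,I,M]
Op 2: C0 read [C0 read from I: others=['C3=M'] -> C0=S, others downsized to S] -> [S,I,I,S]
  -> First S state at op 2; remaining ops need not be traced.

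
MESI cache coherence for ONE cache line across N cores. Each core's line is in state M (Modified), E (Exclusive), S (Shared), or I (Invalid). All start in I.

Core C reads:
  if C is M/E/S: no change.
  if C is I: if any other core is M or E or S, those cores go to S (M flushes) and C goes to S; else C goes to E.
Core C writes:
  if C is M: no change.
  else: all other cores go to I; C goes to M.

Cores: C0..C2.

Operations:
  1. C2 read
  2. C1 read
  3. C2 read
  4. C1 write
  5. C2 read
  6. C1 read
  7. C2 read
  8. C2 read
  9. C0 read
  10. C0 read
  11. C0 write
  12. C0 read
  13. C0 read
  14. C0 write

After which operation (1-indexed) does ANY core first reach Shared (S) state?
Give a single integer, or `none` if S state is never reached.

Answer: 2

Derivation:
Op 1: C2 read [C2 read from I: no other sharers -> C2=E (exclusive)] -> [I,I,E]
Op 2: C1 read [C1 read from I: others=['C2=E'] -> C1=S, others downsized to S] -> [I,S,S]
  -> First S state at op 2; remaining ops need not be traced.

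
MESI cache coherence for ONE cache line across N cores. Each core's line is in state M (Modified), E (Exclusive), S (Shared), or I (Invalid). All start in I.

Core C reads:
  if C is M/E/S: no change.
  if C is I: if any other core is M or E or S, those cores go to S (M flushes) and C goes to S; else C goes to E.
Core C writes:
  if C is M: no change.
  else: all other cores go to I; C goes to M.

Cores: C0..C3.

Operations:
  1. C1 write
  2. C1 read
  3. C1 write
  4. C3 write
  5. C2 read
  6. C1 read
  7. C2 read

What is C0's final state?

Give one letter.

Answer: I

Derivation:
Op 1: C1 write [C1 write: invalidate none -> C1=M] -> [I,M,I,I]
Op 2: C1 read [C1 read: already in M, no change] -> [I,M,I,I]
Op 3: C1 write [C1 write: already M (modified), no change] -> [I,M,I,I]
Op 4: C3 write [C3 write: invalidate ['C1=M'] -> C3=M] -> [I,I,I,M]
Op 5: C2 read [C2 read from I: others=['C3=M'] -> C2=S, others downsized to S] -> [I,I,S,S]
Op 6: C1 read [C1 read from I: others=['C2=S', 'C3=S'] -> C1=S, others downsized to S] -> [I,S,S,S]
Op 7: C2 read [C2 read: already in S, no change] -> [I,S,S,S]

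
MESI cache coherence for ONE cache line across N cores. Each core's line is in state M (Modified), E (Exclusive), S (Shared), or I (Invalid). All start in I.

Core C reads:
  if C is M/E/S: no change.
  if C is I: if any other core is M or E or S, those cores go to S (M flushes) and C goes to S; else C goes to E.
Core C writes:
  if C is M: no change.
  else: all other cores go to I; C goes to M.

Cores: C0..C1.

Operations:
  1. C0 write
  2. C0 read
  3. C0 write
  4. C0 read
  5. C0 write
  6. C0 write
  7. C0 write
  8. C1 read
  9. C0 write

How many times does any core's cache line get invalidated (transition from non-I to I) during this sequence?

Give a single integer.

Op 1: C0 write [C0 write: invalidate none -> C0=M] -> [M,I] (invalidations this op: 0; running total: 0)
Op 2: C0 read [C0 read: already in M, no change] -> [M,I] (invalidations this op: 0; running total: 0)
Op 3: C0 write [C0 write: already M (modified), no change] -> [M,I] (invalidations this op: 0; running total: 0)
Op 4: C0 read [C0 read: already in M, no change] -> [M,I] (invalidations this op: 0; running total: 0)
Op 5: C0 write [C0 write: already M (modified), no change] -> [M,I] (invalidations this op: 0; running total: 0)
Op 6: C0 write [C0 write: already M (modified), no change] -> [M,I] (invalidations this op: 0; running total: 0)
Op 7: C0 write [C0 write: already M (modified), no change] -> [M,I] (invalidations this op: 0; running total: 0)
Op 8: C1 read [C1 read from I: others=['C0=M'] -> C1=S, others downsized to S] -> [S,S] (invalidations this op: 0; running total: 0)
Op 9: C0 write [C0 write: invalidate ['C1=S'] -> C0=M] -> [M,I] (invalidations this op: 1; running total: 1)

Answer: 1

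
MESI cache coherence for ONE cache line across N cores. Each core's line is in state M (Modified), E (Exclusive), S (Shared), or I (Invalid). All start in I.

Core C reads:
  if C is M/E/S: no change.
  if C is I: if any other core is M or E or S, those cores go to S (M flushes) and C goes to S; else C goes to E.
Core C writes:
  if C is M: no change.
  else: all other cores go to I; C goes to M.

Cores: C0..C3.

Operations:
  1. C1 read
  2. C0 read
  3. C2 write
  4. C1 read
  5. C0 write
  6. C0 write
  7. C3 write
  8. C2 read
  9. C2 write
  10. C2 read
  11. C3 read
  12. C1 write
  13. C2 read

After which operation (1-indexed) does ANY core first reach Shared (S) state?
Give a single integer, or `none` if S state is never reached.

Answer: 2

Derivation:
Op 1: C1 read [C1 read from I: no other sharers -> C1=E (exclusive)] -> [I,E,I,I]
Op 2: C0 read [C0 read from I: others=['C1=E'] -> C0=S, others downsized to S] -> [S,S,I,I]
  -> First S state at op 2; remaining ops need not be traced.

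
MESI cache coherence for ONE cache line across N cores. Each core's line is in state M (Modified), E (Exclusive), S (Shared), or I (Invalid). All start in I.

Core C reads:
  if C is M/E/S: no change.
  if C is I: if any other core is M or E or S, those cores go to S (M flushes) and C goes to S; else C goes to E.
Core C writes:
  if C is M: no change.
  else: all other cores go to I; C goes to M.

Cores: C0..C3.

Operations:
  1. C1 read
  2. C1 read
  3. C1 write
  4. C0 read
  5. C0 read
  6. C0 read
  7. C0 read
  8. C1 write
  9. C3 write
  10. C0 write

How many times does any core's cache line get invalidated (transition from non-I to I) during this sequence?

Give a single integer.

Answer: 3

Derivation:
Op 1: C1 read [C1 read from I: no other sharers -> C1=E (exclusive)] -> [I,E,I,I] (invalidations this op: 0; running total: 0)
Op 2: C1 read [C1 read: already in E, no change] -> [I,E,I,I] (invalidations this op: 0; running total: 0)
Op 3: C1 write [C1 write: invalidate none -> C1=M] -> [I,M,I,I] (invalidations this op: 0; running total: 0)
Op 4: C0 read [C0 read from I: others=['C1=M'] -> C0=S, others downsized to S] -> [S,S,I,I] (invalidations this op: 0; running total: 0)
Op 5: C0 read [C0 read: already in S, no change] -> [S,S,I,I] (invalidations this op: 0; running total: 0)
Op 6: C0 read [C0 read: already in S, no change] -> [S,S,I,I] (invalidations this op: 0; running total: 0)
Op 7: C0 read [C0 read: already in S, no change] -> [S,S,I,I] (invalidations this op: 0; running total: 0)
Op 8: C1 write [C1 write: invalidate ['C0=S'] -> C1=M] -> [I,M,I,I] (invalidations this op: 1; running total: 1)
Op 9: C3 write [C3 write: invalidate ['C1=M'] -> C3=M] -> [I,I,I,M] (invalidations this op: 1; running total: 2)
Op 10: C0 write [C0 write: invalidate ['C3=M'] -> C0=M] -> [M,I,I,I] (invalidations this op: 1; running total: 3)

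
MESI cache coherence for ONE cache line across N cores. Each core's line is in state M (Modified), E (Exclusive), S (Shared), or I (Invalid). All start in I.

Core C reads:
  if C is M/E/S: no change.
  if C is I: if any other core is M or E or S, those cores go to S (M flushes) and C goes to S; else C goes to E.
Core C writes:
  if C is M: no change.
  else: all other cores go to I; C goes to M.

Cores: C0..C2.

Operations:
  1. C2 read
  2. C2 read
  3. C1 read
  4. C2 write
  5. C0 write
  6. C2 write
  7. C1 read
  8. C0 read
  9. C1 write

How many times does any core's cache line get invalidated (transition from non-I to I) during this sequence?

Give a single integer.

Answer: 5

Derivation:
Op 1: C2 read [C2 read from I: no other sharers -> C2=E (exclusive)] -> [I,I,E] (invalidations this op: 0; running total: 0)
Op 2: C2 read [C2 read: already in E, no change] -> [I,I,E] (invalidations this op: 0; running total: 0)
Op 3: C1 read [C1 read from I: others=['C2=E'] -> C1=S, others downsized to S] -> [I,S,S] (invalidations this op: 0; running total: 0)
Op 4: C2 write [C2 write: invalidate ['C1=S'] -> C2=M] -> [I,I,M] (invalidations this op: 1; running total: 1)
Op 5: C0 write [C0 write: invalidate ['C2=M'] -> C0=M] -> [M,I,I] (invalidations this op: 1; running total: 2)
Op 6: C2 write [C2 write: invalidate ['C0=M'] -> C2=M] -> [I,I,M] (invalidations this op: 1; running total: 3)
Op 7: C1 read [C1 read from I: others=['C2=M'] -> C1=S, others downsized to S] -> [I,S,S] (invalidations this op: 0; running total: 3)
Op 8: C0 read [C0 read from I: others=['C1=S', 'C2=S'] -> C0=S, others downsized to S] -> [S,S,S] (invalidations this op: 0; running total: 3)
Op 9: C1 write [C1 write: invalidate ['C0=S', 'C2=S'] -> C1=M] -> [I,M,I] (invalidations this op: 2; running total: 5)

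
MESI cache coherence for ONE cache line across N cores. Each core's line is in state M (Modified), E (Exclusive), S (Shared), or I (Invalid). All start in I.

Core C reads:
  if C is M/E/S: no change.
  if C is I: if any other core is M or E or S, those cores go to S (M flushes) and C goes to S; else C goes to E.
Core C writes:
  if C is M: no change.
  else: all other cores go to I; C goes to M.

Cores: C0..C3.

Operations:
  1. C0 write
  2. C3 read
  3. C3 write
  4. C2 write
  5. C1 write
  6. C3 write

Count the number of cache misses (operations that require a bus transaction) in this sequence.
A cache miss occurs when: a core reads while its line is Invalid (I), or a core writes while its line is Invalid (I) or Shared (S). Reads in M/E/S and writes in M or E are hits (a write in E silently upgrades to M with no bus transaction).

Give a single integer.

Answer: 6

Derivation:
Op 1: C0 write [C0 write: invalidate none -> C0=M] -> [M,I,I,I] [MISS #1: write from I]
Op 2: C3 read [C3 read from I: others=['C0=M'] -> C3=S, others downsized to S] -> [S,I,I,S] [MISS #2: read from I]
Op 3: C3 write [C3 write: invalidate ['C0=S'] -> C3=M] -> [I,I,I,M] [MISS #3: write from S]
Op 4: C2 write [C2 write: invalidate ['C3=M'] -> C2=M] -> [I,I,M,I] [MISS #4: write from I]
Op 5: C1 write [C1 write: invalidate ['C2=M'] -> C1=M] -> [I,M,I,I] [MISS #5: write from I]
Op 6: C3 write [C3 write: invalidate ['C1=M'] -> C3=M] -> [I,I,I,M] [MISS #6: write from I]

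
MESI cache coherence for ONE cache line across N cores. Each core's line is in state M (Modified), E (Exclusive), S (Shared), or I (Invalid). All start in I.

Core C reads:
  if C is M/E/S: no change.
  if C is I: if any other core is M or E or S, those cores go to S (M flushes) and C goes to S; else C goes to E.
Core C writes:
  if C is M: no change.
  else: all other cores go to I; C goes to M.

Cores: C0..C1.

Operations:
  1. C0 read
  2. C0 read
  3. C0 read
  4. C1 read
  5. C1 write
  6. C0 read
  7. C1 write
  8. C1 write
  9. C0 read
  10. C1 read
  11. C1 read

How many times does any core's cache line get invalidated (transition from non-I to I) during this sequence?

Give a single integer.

Op 1: C0 read [C0 read from I: no other sharers -> C0=E (exclusive)] -> [E,I] (invalidations this op: 0; running total: 0)
Op 2: C0 read [C0 read: already in E, no change] -> [E,I] (invalidations this op: 0; running total: 0)
Op 3: C0 read [C0 read: already in E, no change] -> [E,I] (invalidations this op: 0; running total: 0)
Op 4: C1 read [C1 read from I: others=['C0=E'] -> C1=S, others downsized to S] -> [S,S] (invalidations this op: 0; running total: 0)
Op 5: C1 write [C1 write: invalidate ['C0=S'] -> C1=M] -> [I,M] (invalidations this op: 1; running total: 1)
Op 6: C0 read [C0 read from I: others=['C1=M'] -> C0=S, others downsized to S] -> [S,S] (invalidations this op: 0; running total: 1)
Op 7: C1 write [C1 write: invalidate ['C0=S'] -> C1=M] -> [I,M] (invalidations this op: 1; running total: 2)
Op 8: C1 write [C1 write: already M (modified), no change] -> [I,M] (invalidations this op: 0; running total: 2)
Op 9: C0 read [C0 read from I: others=['C1=M'] -> C0=S, others downsized to S] -> [S,S] (invalidations this op: 0; running total: 2)
Op 10: C1 read [C1 read: already in S, no change] -> [S,S] (invalidations this op: 0; running total: 2)
Op 11: C1 read [C1 read: already in S, no change] -> [S,S] (invalidations this op: 0; running total: 2)

Answer: 2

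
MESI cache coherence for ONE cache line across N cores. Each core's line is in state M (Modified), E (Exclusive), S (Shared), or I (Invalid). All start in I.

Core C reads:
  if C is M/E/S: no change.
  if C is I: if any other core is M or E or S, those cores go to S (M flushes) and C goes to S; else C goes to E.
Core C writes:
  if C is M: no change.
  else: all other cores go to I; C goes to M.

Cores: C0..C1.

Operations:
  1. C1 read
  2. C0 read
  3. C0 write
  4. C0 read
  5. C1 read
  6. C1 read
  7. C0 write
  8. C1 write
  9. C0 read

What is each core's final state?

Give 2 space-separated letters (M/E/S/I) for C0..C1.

Op 1: C1 read [C1 read from I: no other sharers -> C1=E (exclusive)] -> [I,E]
Op 2: C0 read [C0 read from I: others=['C1=E'] -> C0=S, others downsized to S] -> [S,S]
Op 3: C0 write [C0 write: invalidate ['C1=S'] -> C0=M] -> [M,I]
Op 4: C0 read [C0 read: already in M, no change] -> [M,I]
Op 5: C1 read [C1 read from I: others=['C0=M'] -> C1=S, others downsized to S] -> [S,S]
Op 6: C1 read [C1 read: already in S, no change] -> [S,S]
Op 7: C0 write [C0 write: invalidate ['C1=S'] -> C0=M] -> [M,I]
Op 8: C1 write [C1 write: invalidate ['C0=M'] -> C1=M] -> [I,M]
Op 9: C0 read [C0 read from I: others=['C1=M'] -> C0=S, others downsized to S] -> [S,S]

Answer: S S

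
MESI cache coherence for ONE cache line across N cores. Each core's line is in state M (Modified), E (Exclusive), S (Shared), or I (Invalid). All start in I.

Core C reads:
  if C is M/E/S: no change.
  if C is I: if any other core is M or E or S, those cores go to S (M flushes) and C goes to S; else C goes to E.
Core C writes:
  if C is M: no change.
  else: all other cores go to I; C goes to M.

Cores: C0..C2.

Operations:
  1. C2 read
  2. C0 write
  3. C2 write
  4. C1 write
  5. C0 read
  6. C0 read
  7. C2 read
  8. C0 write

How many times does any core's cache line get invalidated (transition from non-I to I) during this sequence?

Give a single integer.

Op 1: C2 read [C2 read from I: no other sharers -> C2=E (exclusive)] -> [I,I,E] (invalidations this op: 0; running total: 0)
Op 2: C0 write [C0 write: invalidate ['C2=E'] -> C0=M] -> [M,I,I] (invalidations this op: 1; running total: 1)
Op 3: C2 write [C2 write: invalidate ['C0=M'] -> C2=M] -> [I,I,M] (invalidations this op: 1; running total: 2)
Op 4: C1 write [C1 write: invalidate ['C2=M'] -> C1=M] -> [I,M,I] (invalidations this op: 1; running total: 3)
Op 5: C0 read [C0 read from I: others=['C1=M'] -> C0=S, others downsized to S] -> [S,S,I] (invalidations this op: 0; running total: 3)
Op 6: C0 read [C0 read: already in S, no change] -> [S,S,I] (invalidations this op: 0; running total: 3)
Op 7: C2 read [C2 read from I: others=['C0=S', 'C1=S'] -> C2=S, others downsized to S] -> [S,S,S] (invalidations this op: 0; running total: 3)
Op 8: C0 write [C0 write: invalidate ['C1=S', 'C2=S'] -> C0=M] -> [M,I,I] (invalidations this op: 2; running total: 5)

Answer: 5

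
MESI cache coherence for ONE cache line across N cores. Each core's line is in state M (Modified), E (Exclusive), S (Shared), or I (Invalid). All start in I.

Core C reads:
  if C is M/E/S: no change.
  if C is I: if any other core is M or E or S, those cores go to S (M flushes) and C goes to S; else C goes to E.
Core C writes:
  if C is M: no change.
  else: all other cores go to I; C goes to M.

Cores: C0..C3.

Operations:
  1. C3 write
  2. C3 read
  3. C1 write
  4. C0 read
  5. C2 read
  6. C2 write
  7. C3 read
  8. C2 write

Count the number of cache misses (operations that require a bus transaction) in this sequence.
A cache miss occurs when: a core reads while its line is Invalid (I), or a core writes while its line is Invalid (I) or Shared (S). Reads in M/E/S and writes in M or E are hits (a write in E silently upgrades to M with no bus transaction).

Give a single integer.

Op 1: C3 write [C3 write: invalidate none -> C3=M] -> [I,I,I,M] [MISS #1: write from I]
Op 2: C3 read [C3 read: already in M, no change] -> [I,I,I,M] [hit: read from M]
Op 3: C1 write [C1 write: invalidate ['C3=M'] -> C1=M] -> [I,M,I,I] [MISS #2: write from I]
Op 4: C0 read [C0 read from I: others=['C1=M'] -> C0=S, others downsized to S] -> [S,S,I,I] [MISS #3: read from I]
Op 5: C2 read [C2 read from I: others=['C0=S', 'C1=S'] -> C2=S, others downsized to S] -> [S,S,S,I] [MISS #4: read from I]
Op 6: C2 write [C2 write: invalidate ['C0=S', 'C1=S'] -> C2=M] -> [I,I,M,I] [MISS #5: write from S]
Op 7: C3 read [C3 read from I: others=['C2=M'] -> C3=S, others downsized to S] -> [I,I,S,S] [MISS #6: read from I]
Op 8: C2 write [C2 write: invalidate ['C3=S'] -> C2=M] -> [I,I,M,I] [MISS #7: write from S]

Answer: 7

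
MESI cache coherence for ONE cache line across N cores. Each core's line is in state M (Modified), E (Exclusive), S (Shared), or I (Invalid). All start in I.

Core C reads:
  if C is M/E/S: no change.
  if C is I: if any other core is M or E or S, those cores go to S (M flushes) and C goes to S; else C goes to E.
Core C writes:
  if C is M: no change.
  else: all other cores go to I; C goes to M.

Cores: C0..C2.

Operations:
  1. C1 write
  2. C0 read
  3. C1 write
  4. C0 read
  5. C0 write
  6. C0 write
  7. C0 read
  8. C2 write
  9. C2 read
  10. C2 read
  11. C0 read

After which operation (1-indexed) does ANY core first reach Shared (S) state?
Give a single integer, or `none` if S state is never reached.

Answer: 2

Derivation:
Op 1: C1 write [C1 write: invalidate none -> C1=M] -> [I,M,I]
Op 2: C0 read [C0 read from I: others=['C1=M'] -> C0=S, others downsized to S] -> [S,S,I]
  -> First S state at op 2; remaining ops need not be traced.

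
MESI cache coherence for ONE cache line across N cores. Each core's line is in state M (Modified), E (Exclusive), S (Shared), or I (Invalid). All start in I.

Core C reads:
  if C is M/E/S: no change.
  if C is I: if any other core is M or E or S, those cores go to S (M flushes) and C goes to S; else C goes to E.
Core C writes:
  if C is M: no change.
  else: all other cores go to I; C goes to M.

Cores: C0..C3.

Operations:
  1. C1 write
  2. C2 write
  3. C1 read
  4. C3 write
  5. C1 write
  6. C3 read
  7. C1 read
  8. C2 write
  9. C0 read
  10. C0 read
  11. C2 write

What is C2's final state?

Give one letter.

Answer: M

Derivation:
Op 1: C1 write [C1 write: invalidate none -> C1=M] -> [I,M,I,I]
Op 2: C2 write [C2 write: invalidate ['C1=M'] -> C2=M] -> [I,I,M,I]
Op 3: C1 read [C1 read from I: others=['C2=M'] -> C1=S, others downsized to S] -> [I,S,S,I]
Op 4: C3 write [C3 write: invalidate ['C1=S', 'C2=S'] -> C3=M] -> [I,I,I,M]
Op 5: C1 write [C1 write: invalidate ['C3=M'] -> C1=M] -> [I,M,I,I]
Op 6: C3 read [C3 read from I: others=['C1=M'] -> C3=S, others downsized to S] -> [I,S,I,S]
Op 7: C1 read [C1 read: already in S, no change] -> [I,S,I,S]
Op 8: C2 write [C2 write: invalidate ['C1=S', 'C3=S'] -> C2=M] -> [I,I,M,I]
Op 9: C0 read [C0 read from I: others=['C2=M'] -> C0=S, others downsized to S] -> [S,I,S,I]
Op 10: C0 read [C0 read: already in S, no change] -> [S,I,S,I]
Op 11: C2 write [C2 write: invalidate ['C0=S'] -> C2=M] -> [I,I,M,I]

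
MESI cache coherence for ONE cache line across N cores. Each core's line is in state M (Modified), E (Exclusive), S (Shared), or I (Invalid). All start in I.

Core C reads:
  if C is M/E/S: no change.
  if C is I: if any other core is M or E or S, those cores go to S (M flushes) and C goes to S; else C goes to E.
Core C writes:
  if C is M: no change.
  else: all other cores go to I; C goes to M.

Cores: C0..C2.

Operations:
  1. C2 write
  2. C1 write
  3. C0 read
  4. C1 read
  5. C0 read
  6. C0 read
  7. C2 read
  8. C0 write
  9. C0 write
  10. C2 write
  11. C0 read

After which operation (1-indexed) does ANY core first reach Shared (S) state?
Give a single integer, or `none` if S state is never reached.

Op 1: C2 write [C2 write: invalidate none -> C2=M] -> [I,I,M]
Op 2: C1 write [C1 write: invalidate ['C2=M'] -> C1=M] -> [I,M,I]
Op 3: C0 read [C0 read from I: others=['C1=M'] -> C0=S, others downsized to S] -> [S,S,I]
  -> First S state at op 3; remaining ops need not be traced.

Answer: 3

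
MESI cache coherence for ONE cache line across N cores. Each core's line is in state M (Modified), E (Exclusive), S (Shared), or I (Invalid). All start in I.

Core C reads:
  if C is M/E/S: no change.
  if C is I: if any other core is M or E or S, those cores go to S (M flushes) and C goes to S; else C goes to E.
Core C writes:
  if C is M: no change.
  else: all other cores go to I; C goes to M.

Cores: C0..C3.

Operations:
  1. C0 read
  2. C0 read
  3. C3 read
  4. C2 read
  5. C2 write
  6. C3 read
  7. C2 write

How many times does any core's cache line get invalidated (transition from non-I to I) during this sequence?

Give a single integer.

Op 1: C0 read [C0 read from I: no other sharers -> C0=E (exclusive)] -> [E,I,I,I] (invalidations this op: 0; running total: 0)
Op 2: C0 read [C0 read: already in E, no change] -> [E,I,I,I] (invalidations this op: 0; running total: 0)
Op 3: C3 read [C3 read from I: others=['C0=E'] -> C3=S, others downsized to S] -> [S,I,I,S] (invalidations this op: 0; running total: 0)
Op 4: C2 read [C2 read from I: others=['C0=S', 'C3=S'] -> C2=S, others downsized to S] -> [S,I,S,S] (invalidations this op: 0; running total: 0)
Op 5: C2 write [C2 write: invalidate ['C0=S', 'C3=S'] -> C2=M] -> [I,I,M,I] (invalidations this op: 2; running total: 2)
Op 6: C3 read [C3 read from I: others=['C2=M'] -> C3=S, others downsized to S] -> [I,I,S,S] (invalidations this op: 0; running total: 2)
Op 7: C2 write [C2 write: invalidate ['C3=S'] -> C2=M] -> [I,I,M,I] (invalidations this op: 1; running total: 3)

Answer: 3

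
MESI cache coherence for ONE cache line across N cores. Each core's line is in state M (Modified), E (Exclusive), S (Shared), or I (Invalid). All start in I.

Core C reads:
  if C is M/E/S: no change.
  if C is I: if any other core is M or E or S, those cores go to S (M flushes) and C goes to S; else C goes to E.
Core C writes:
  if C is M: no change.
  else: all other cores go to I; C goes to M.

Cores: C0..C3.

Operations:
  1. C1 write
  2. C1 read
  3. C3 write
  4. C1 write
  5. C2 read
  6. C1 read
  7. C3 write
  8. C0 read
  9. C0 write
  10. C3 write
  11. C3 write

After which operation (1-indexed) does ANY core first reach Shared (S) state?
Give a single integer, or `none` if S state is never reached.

Answer: 5

Derivation:
Op 1: C1 write [C1 write: invalidate none -> C1=M] -> [I,M,I,I]
Op 2: C1 read [C1 read: already in M, no change] -> [I,M,I,I]
Op 3: C3 write [C3 write: invalidate ['C1=M'] -> C3=M] -> [I,I,I,M]
Op 4: C1 write [C1 write: invalidate ['C3=M'] -> C1=M] -> [I,M,I,I]
Op 5: C2 read [C2 read from I: others=['C1=M'] -> C2=S, others downsized to S] -> [I,S,S,I]
  -> First S state at op 5; remaining ops need not be traced.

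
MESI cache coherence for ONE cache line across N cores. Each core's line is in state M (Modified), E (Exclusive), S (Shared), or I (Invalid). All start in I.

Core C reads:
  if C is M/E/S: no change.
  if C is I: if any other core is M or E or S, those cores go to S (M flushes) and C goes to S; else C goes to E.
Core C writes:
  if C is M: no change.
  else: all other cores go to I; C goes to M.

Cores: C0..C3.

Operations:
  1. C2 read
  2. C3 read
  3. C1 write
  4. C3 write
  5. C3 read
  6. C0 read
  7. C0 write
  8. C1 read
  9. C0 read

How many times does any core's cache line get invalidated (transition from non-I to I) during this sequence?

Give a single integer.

Op 1: C2 read [C2 read from I: no other sharers -> C2=E (exclusive)] -> [I,I,E,I] (invalidations this op: 0; running total: 0)
Op 2: C3 read [C3 read from I: others=['C2=E'] -> C3=S, others downsized to S] -> [I,I,S,S] (invalidations this op: 0; running total: 0)
Op 3: C1 write [C1 write: invalidate ['C2=S', 'C3=S'] -> C1=M] -> [I,M,I,I] (invalidations this op: 2; running total: 2)
Op 4: C3 write [C3 write: invalidate ['C1=M'] -> C3=M] -> [I,I,I,M] (invalidations this op: 1; running total: 3)
Op 5: C3 read [C3 read: already in M, no change] -> [I,I,I,M] (invalidations this op: 0; running total: 3)
Op 6: C0 read [C0 read from I: others=['C3=M'] -> C0=S, others downsized to S] -> [S,I,I,S] (invalidations this op: 0; running total: 3)
Op 7: C0 write [C0 write: invalidate ['C3=S'] -> C0=M] -> [M,I,I,I] (invalidations this op: 1; running total: 4)
Op 8: C1 read [C1 read from I: others=['C0=M'] -> C1=S, others downsized to S] -> [S,S,I,I] (invalidations this op: 0; running total: 4)
Op 9: C0 read [C0 read: already in S, no change] -> [S,S,I,I] (invalidations this op: 0; running total: 4)

Answer: 4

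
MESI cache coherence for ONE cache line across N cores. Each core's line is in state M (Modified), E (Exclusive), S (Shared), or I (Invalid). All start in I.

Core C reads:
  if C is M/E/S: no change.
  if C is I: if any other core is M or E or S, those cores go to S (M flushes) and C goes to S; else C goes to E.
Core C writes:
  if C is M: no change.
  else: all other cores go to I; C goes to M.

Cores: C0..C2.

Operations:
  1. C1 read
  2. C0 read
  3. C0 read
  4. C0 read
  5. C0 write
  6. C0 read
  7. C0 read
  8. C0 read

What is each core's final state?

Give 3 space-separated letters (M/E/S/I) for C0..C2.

Op 1: C1 read [C1 read from I: no other sharers -> C1=E (exclusive)] -> [I,E,I]
Op 2: C0 read [C0 read from I: others=['C1=E'] -> C0=S, others downsized to S] -> [S,S,I]
Op 3: C0 read [C0 read: already in S, no change] -> [S,S,I]
Op 4: C0 read [C0 read: already in S, no change] -> [S,S,I]
Op 5: C0 write [C0 write: invalidate ['C1=S'] -> C0=M] -> [M,I,I]
Op 6: C0 read [C0 read: already in M, no change] -> [M,I,I]
Op 7: C0 read [C0 read: already in M, no change] -> [M,I,I]
Op 8: C0 read [C0 read: already in M, no change] -> [M,I,I]

Answer: M I I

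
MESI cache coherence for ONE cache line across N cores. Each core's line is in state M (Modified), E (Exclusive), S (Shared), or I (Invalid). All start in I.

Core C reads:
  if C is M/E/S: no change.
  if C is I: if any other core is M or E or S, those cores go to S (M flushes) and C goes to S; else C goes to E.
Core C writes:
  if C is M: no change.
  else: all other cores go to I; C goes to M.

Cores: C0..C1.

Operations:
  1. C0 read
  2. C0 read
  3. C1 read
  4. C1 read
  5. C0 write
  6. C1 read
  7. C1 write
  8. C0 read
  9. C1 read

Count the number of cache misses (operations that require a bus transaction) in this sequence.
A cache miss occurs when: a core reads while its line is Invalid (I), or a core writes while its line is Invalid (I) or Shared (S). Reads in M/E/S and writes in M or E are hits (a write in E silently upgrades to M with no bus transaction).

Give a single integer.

Answer: 6

Derivation:
Op 1: C0 read [C0 read from I: no other sharers -> C0=E (exclusive)] -> [E,I] [MISS #1: read from I]
Op 2: C0 read [C0 read: already in E, no change] -> [E,I] [hit: read from E]
Op 3: C1 read [C1 read from I: others=['C0=E'] -> C1=S, others downsized to S] -> [S,S] [MISS #2: read from I]
Op 4: C1 read [C1 read: already in S, no change] -> [S,S] [hit: read from S]
Op 5: C0 write [C0 write: invalidate ['C1=S'] -> C0=M] -> [M,I] [MISS #3: write from S]
Op 6: C1 read [C1 read from I: others=['C0=M'] -> C1=S, others downsized to S] -> [S,S] [MISS #4: read from I]
Op 7: C1 write [C1 write: invalidate ['C0=S'] -> C1=M] -> [I,M] [MISS #5: write from S]
Op 8: C0 read [C0 read from I: others=['C1=M'] -> C0=S, others downsized to S] -> [S,S] [MISS #6: read from I]
Op 9: C1 read [C1 read: already in S, no change] -> [S,S] [hit: read from S]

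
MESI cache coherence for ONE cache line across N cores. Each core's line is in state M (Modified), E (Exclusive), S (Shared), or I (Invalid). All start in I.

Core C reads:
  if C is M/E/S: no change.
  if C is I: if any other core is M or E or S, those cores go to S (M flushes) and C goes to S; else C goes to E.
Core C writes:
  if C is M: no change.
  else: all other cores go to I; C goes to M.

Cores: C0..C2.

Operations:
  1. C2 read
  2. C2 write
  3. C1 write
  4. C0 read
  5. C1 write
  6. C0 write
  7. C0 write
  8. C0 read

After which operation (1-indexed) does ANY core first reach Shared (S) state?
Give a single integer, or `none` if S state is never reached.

Answer: 4

Derivation:
Op 1: C2 read [C2 read from I: no other sharers -> C2=E (exclusive)] -> [I,I,E]
Op 2: C2 write [C2 write: invalidate none -> C2=M] -> [I,I,M]
Op 3: C1 write [C1 write: invalidate ['C2=M'] -> C1=M] -> [I,M,I]
Op 4: C0 read [C0 read from I: others=['C1=M'] -> C0=S, others downsized to S] -> [S,S,I]
  -> First S state at op 4; remaining ops need not be traced.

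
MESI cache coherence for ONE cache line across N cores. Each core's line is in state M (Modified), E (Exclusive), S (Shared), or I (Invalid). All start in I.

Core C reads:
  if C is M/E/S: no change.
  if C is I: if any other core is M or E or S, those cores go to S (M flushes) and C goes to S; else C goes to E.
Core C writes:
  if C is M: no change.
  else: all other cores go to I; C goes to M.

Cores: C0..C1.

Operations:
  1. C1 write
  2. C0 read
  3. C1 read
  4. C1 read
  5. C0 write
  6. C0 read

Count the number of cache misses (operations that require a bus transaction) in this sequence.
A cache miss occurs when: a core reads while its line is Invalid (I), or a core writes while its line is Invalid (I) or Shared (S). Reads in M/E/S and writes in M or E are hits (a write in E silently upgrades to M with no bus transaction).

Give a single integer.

Answer: 3

Derivation:
Op 1: C1 write [C1 write: invalidate none -> C1=M] -> [I,M] [MISS #1: write from I]
Op 2: C0 read [C0 read from I: others=['C1=M'] -> C0=S, others downsized to S] -> [S,S] [MISS #2: read from I]
Op 3: C1 read [C1 read: already in S, no change] -> [S,S] [hit: read from S]
Op 4: C1 read [C1 read: already in S, no change] -> [S,S] [hit: read from S]
Op 5: C0 write [C0 write: invalidate ['C1=S'] -> C0=M] -> [M,I] [MISS #3: write from S]
Op 6: C0 read [C0 read: already in M, no change] -> [M,I] [hit: read from M]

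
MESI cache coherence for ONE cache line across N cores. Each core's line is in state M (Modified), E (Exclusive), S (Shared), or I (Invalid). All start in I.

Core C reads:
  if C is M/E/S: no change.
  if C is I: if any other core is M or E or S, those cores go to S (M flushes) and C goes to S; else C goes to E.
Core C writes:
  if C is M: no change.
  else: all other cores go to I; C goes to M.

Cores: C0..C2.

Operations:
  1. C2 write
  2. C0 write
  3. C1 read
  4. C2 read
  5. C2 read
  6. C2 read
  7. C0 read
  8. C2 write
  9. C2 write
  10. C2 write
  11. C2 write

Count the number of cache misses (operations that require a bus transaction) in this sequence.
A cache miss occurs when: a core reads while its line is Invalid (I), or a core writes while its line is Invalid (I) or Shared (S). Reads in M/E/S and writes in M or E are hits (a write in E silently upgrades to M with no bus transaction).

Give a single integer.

Op 1: C2 write [C2 write: invalidate none -> C2=M] -> [I,I,M] [MISS #1: write from I]
Op 2: C0 write [C0 write: invalidate ['C2=M'] -> C0=M] -> [M,I,I] [MISS #2: write from I]
Op 3: C1 read [C1 read from I: others=['C0=M'] -> C1=S, others downsized to S] -> [S,S,I] [MISS #3: read from I]
Op 4: C2 read [C2 read from I: others=['C0=S', 'C1=S'] -> C2=S, others downsized to S] -> [S,S,S] [MISS #4: read from I]
Op 5: C2 read [C2 read: already in S, no change] -> [S,S,S] [hit: read from S]
Op 6: C2 read [C2 read: already in S, no change] -> [S,S,S] [hit: read from S]
Op 7: C0 read [C0 read: already in S, no change] -> [S,S,S] [hit: read from S]
Op 8: C2 write [C2 write: invalidate ['C0=S', 'C1=S'] -> C2=M] -> [I,I,M] [MISS #5: write from S]
Op 9: C2 write [C2 write: already M (modified), no change] -> [I,I,M] [hit: write from M]
Op 10: C2 write [C2 write: already M (modified), no change] -> [I,I,M] [hit: write from M]
Op 11: C2 write [C2 write: already M (modified), no change] -> [I,I,M] [hit: write from M]

Answer: 5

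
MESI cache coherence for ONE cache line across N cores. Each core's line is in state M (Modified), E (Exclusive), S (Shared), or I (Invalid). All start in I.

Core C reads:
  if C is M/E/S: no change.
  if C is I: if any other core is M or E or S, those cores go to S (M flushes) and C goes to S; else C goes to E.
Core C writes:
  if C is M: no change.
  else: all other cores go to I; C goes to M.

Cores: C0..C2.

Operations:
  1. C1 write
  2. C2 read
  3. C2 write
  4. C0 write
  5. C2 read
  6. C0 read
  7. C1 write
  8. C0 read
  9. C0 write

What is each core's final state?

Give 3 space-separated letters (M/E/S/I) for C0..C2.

Answer: M I I

Derivation:
Op 1: C1 write [C1 write: invalidate none -> C1=M] -> [I,M,I]
Op 2: C2 read [C2 read from I: others=['C1=M'] -> C2=S, others downsized to S] -> [I,S,S]
Op 3: C2 write [C2 write: invalidate ['C1=S'] -> C2=M] -> [I,I,M]
Op 4: C0 write [C0 write: invalidate ['C2=M'] -> C0=M] -> [M,I,I]
Op 5: C2 read [C2 read from I: others=['C0=M'] -> C2=S, others downsized to S] -> [S,I,S]
Op 6: C0 read [C0 read: already in S, no change] -> [S,I,S]
Op 7: C1 write [C1 write: invalidate ['C0=S', 'C2=S'] -> C1=M] -> [I,M,I]
Op 8: C0 read [C0 read from I: others=['C1=M'] -> C0=S, others downsized to S] -> [S,S,I]
Op 9: C0 write [C0 write: invalidate ['C1=S'] -> C0=M] -> [M,I,I]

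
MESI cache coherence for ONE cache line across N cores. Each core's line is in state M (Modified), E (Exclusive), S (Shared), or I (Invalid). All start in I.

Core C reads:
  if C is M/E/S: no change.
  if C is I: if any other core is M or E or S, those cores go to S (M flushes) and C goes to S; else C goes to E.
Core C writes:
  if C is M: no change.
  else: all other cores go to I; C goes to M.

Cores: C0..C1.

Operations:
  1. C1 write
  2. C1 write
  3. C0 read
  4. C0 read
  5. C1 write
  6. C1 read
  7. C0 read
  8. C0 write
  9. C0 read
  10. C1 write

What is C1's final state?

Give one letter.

Answer: M

Derivation:
Op 1: C1 write [C1 write: invalidate none -> C1=M] -> [I,M]
Op 2: C1 write [C1 write: already M (modified), no change] -> [I,M]
Op 3: C0 read [C0 read from I: others=['C1=M'] -> C0=S, others downsized to S] -> [S,S]
Op 4: C0 read [C0 read: already in S, no change] -> [S,S]
Op 5: C1 write [C1 write: invalidate ['C0=S'] -> C1=M] -> [I,M]
Op 6: C1 read [C1 read: already in M, no change] -> [I,M]
Op 7: C0 read [C0 read from I: others=['C1=M'] -> C0=S, others downsized to S] -> [S,S]
Op 8: C0 write [C0 write: invalidate ['C1=S'] -> C0=M] -> [M,I]
Op 9: C0 read [C0 read: already in M, no change] -> [M,I]
Op 10: C1 write [C1 write: invalidate ['C0=M'] -> C1=M] -> [I,M]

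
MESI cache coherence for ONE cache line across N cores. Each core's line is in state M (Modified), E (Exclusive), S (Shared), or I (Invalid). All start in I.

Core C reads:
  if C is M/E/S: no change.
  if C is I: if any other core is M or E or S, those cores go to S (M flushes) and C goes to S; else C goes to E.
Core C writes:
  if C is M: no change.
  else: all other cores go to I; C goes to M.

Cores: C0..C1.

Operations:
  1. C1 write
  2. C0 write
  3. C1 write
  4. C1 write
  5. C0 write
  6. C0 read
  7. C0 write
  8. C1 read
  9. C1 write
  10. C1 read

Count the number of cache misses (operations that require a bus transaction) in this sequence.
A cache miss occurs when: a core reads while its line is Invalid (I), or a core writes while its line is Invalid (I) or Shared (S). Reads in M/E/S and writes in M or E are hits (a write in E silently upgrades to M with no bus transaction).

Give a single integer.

Op 1: C1 write [C1 write: invalidate none -> C1=M] -> [I,M] [MISS #1: write from I]
Op 2: C0 write [C0 write: invalidate ['C1=M'] -> C0=M] -> [M,I] [MISS #2: write from I]
Op 3: C1 write [C1 write: invalidate ['C0=M'] -> C1=M] -> [I,M] [MISS #3: write from I]
Op 4: C1 write [C1 write: already M (modified), no change] -> [I,M] [hit: write from M]
Op 5: C0 write [C0 write: invalidate ['C1=M'] -> C0=M] -> [M,I] [MISS #4: write from I]
Op 6: C0 read [C0 read: already in M, no change] -> [M,I] [hit: read from M]
Op 7: C0 write [C0 write: already M (modified), no change] -> [M,I] [hit: write from M]
Op 8: C1 read [C1 read from I: others=['C0=M'] -> C1=S, others downsized to S] -> [S,S] [MISS #5: read from I]
Op 9: C1 write [C1 write: invalidate ['C0=S'] -> C1=M] -> [I,M] [MISS #6: write from S]
Op 10: C1 read [C1 read: already in M, no change] -> [I,M] [hit: read from M]

Answer: 6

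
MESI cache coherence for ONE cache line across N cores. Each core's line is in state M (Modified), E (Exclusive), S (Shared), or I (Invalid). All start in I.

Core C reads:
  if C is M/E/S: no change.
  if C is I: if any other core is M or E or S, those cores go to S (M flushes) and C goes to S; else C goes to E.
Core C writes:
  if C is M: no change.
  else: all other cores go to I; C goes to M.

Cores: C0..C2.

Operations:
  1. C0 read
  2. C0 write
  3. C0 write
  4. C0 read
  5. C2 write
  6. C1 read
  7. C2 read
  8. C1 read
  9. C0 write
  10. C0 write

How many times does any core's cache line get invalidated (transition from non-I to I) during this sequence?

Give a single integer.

Op 1: C0 read [C0 read from I: no other sharers -> C0=E (exclusive)] -> [E,I,I] (invalidations this op: 0; running total: 0)
Op 2: C0 write [C0 write: invalidate none -> C0=M] -> [M,I,I] (invalidations this op: 0; running total: 0)
Op 3: C0 write [C0 write: already M (modified), no change] -> [M,I,I] (invalidations this op: 0; running total: 0)
Op 4: C0 read [C0 read: already in M, no change] -> [M,I,I] (invalidations this op: 0; running total: 0)
Op 5: C2 write [C2 write: invalidate ['C0=M'] -> C2=M] -> [I,I,M] (invalidations this op: 1; running total: 1)
Op 6: C1 read [C1 read from I: others=['C2=M'] -> C1=S, others downsized to S] -> [I,S,S] (invalidations this op: 0; running total: 1)
Op 7: C2 read [C2 read: already in S, no change] -> [I,S,S] (invalidations this op: 0; running total: 1)
Op 8: C1 read [C1 read: already in S, no change] -> [I,S,S] (invalidations this op: 0; running total: 1)
Op 9: C0 write [C0 write: invalidate ['C1=S', 'C2=S'] -> C0=M] -> [M,I,I] (invalidations this op: 2; running total: 3)
Op 10: C0 write [C0 write: already M (modified), no change] -> [M,I,I] (invalidations this op: 0; running total: 3)

Answer: 3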